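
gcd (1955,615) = 5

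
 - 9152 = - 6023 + -3129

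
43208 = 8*5401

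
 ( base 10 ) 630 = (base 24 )126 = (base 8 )1166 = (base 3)212100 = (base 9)770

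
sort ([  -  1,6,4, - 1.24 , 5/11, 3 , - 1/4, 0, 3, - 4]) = [ - 4, - 1.24, - 1, - 1/4,0 , 5/11,3, 3,  4,6 ]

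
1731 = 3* 577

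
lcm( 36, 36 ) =36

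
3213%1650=1563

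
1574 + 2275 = 3849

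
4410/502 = 2205/251 = 8.78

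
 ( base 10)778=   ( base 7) 2161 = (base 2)1100001010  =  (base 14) 3D8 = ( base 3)1001211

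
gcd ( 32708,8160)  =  68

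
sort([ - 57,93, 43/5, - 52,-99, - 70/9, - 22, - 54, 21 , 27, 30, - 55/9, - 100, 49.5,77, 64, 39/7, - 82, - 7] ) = [ - 100, - 99, - 82, - 57, - 54, - 52, - 22, - 70/9, - 7 ,-55/9,  39/7, 43/5, 21,27, 30, 49.5,64, 77, 93 ]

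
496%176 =144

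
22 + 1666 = 1688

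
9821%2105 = 1401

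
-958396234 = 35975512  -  994371746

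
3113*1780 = 5541140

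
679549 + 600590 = 1280139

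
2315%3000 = 2315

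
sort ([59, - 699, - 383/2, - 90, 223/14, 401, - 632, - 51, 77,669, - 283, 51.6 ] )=[ -699, - 632,-283, - 383/2, - 90, - 51,223/14,51.6, 59 , 77, 401,669 ] 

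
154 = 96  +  58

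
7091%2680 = 1731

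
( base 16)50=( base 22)3e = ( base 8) 120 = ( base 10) 80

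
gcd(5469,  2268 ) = 3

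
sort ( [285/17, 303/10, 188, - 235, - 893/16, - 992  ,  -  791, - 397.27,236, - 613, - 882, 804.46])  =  [ - 992, - 882, - 791, - 613, - 397.27, - 235  , - 893/16, 285/17 , 303/10, 188 , 236,804.46] 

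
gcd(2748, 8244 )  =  2748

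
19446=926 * 21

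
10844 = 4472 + 6372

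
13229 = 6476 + 6753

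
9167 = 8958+209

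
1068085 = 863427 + 204658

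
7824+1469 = 9293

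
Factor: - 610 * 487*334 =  - 2^2*5^1 * 61^1*167^1* 487^1 = -99221380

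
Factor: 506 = 2^1*11^1 * 23^1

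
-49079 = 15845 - 64924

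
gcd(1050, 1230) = 30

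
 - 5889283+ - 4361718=  -  10251001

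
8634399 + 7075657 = 15710056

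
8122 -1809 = 6313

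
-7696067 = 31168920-38864987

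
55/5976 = 55/5976 =0.01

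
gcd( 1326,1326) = 1326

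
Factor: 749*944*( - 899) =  - 2^4 * 7^1*29^1*31^1*59^1*107^1 = - 635643344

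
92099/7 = 13157 = 13157.00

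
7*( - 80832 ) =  - 565824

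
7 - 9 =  -2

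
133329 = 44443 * 3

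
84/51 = 28/17  =  1.65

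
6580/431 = 15+115/431 = 15.27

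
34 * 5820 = 197880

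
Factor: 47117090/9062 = 5^1*23^(-1)*193^1*197^( - 1) * 24413^1=23558545/4531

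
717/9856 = 717/9856 = 0.07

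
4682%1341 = 659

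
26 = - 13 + 39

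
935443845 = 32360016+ 903083829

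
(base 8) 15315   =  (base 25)AOB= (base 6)51433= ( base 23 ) CM7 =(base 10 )6861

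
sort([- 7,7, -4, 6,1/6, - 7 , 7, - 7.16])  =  [ - 7.16,  -  7, - 7, - 4 , 1/6, 6, 7 , 7]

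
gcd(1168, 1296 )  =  16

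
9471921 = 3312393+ 6159528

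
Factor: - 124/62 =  - 2^1 = - 2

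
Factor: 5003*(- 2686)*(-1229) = 16515373282 = 2^1*17^1* 79^1*1229^1*5003^1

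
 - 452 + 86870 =86418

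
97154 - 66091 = 31063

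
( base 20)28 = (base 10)48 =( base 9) 53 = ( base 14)36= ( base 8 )60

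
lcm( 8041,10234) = 112574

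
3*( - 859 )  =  -2577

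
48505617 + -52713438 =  - 4207821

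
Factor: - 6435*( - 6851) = 44086185 = 3^2*5^1*11^1*13^2*17^1*31^1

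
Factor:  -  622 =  - 2^1*311^1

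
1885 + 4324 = 6209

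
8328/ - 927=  - 9 + 5/309 =-8.98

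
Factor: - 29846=-2^1 * 14923^1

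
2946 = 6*491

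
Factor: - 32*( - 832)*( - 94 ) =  - 2502656  =  - 2^12*13^1*47^1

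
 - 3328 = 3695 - 7023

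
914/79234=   457/39617 = 0.01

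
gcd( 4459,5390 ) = 49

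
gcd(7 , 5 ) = 1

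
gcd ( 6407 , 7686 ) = 1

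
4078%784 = 158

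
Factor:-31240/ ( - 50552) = 55/89 = 5^1*11^1*89^( -1)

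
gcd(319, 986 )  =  29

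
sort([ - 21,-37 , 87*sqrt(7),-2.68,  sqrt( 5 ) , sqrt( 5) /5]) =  [ - 37,- 21, - 2.68,sqrt(5)/5, sqrt( 5), 87*sqrt( 7)] 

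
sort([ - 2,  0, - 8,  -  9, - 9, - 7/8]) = [ - 9, - 9, - 8, - 2, - 7/8, 0] 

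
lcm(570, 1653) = 16530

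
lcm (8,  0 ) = 0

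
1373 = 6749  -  5376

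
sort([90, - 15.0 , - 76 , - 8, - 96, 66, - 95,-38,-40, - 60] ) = [ - 96, - 95, - 76, - 60 ,  -  40, - 38,  -  15.0, - 8,66, 90]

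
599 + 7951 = 8550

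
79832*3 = 239496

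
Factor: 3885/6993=3^(-2)*5^1 = 5/9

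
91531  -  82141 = 9390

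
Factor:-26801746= - 2^1*1823^1*7351^1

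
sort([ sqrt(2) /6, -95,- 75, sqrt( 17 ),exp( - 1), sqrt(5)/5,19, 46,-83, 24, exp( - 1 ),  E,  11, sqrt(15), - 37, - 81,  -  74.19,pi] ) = [-95, -83 , -81, - 75, - 74.19,-37,sqrt(2)/6,exp(-1),exp(-1 ), sqrt ( 5 )/5, E , pi, sqrt(15 ), sqrt( 17), 11, 19, 24,  46 ] 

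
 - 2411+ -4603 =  - 7014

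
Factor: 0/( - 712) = 0^1=0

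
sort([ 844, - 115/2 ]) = [-115/2, 844] 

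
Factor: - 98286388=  -2^2*24571597^1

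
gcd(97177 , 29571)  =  1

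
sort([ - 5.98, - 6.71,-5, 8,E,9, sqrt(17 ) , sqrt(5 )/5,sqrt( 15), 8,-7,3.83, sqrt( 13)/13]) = [ - 7, - 6.71, - 5.98, - 5,sqrt(13)/13,sqrt(5 ) /5,E, 3.83,sqrt( 15), sqrt(17 ),8 , 8, 9]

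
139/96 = 139/96 = 1.45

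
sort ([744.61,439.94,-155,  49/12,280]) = [- 155, 49/12, 280, 439.94,744.61 ]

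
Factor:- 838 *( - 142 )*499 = 59379004 = 2^2*71^1*419^1*499^1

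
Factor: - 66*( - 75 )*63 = 2^1 * 3^4*5^2* 7^1*11^1=311850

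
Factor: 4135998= 2^1*3^1*17^1*23^1 * 41^1*43^1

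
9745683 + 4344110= 14089793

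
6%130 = 6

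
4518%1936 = 646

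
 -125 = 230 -355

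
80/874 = 40/437=0.09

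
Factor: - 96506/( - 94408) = 2^( - 2 )*73^1*661^1*11801^( - 1)= 48253/47204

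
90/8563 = 90/8563 = 0.01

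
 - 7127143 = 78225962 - 85353105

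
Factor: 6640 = 2^4*5^1*83^1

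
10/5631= 10/5631= 0.00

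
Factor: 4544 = 2^6*71^1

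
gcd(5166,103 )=1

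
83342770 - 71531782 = 11810988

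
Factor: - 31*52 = - 2^2*13^1*31^1 = - 1612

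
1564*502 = 785128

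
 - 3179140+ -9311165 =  - 12490305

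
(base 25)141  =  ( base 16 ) 2d6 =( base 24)166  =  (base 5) 10401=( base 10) 726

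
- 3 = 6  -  9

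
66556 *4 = 266224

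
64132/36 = 16033/9= 1781.44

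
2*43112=86224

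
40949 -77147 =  - 36198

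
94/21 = 94/21=4.48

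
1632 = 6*272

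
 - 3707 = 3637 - 7344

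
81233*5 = 406165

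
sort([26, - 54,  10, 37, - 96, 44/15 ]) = [ - 96, - 54, 44/15, 10, 26,37] 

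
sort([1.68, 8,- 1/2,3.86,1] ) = [ - 1/2,1,1.68,  3.86,8]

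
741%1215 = 741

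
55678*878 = 48885284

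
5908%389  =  73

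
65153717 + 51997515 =117151232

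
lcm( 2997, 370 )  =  29970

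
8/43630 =4/21815 = 0.00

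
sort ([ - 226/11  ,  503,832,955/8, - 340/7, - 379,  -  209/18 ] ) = [-379,  -  340/7, - 226/11 , - 209/18,955/8, 503, 832] 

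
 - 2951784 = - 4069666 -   -  1117882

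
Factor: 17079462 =2^1*3^2*53^1* 17903^1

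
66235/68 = 974 + 3/68 = 974.04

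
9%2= 1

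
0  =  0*8737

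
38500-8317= 30183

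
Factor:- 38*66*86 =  - 2^3*3^1*11^1  *19^1*43^1 = - 215688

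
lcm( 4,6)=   12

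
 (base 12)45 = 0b110101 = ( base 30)1n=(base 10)53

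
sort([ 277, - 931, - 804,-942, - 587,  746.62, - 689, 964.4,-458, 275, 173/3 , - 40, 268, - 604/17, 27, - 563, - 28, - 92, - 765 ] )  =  [ - 942, - 931, -804,  -  765, - 689, - 587, - 563, - 458, - 92,-40,-604/17, - 28, 27,173/3, 268 , 275, 277 , 746.62,964.4]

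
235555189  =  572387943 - 336832754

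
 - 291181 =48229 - 339410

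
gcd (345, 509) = 1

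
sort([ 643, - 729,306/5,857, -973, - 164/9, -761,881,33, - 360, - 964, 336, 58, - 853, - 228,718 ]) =[ - 973, - 964,-853, - 761, - 729, - 360, - 228, -164/9, 33 , 58,  306/5, 336,643 , 718,857,881]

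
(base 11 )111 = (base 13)a3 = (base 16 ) 85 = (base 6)341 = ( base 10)133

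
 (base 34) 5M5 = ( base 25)AB8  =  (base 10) 6533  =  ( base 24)b85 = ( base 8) 14605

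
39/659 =39/659 = 0.06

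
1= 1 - 0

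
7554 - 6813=741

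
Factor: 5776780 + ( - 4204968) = 1571812 = 2^2 *11^1 * 139^1 *257^1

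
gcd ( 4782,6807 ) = 3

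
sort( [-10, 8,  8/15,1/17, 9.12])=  [  -  10,1/17 , 8/15,8, 9.12]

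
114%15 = 9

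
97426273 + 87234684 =184660957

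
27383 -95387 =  - 68004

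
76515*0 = 0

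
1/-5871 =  - 1 + 5870/5871=   -0.00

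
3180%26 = 8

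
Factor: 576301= 11^1*52391^1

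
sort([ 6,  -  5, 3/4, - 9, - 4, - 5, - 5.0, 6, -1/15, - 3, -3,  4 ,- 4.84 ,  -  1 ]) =[ - 9, - 5, - 5, - 5.0, - 4.84, - 4, - 3,-3,-1, - 1/15, 3/4, 4,  6, 6 ] 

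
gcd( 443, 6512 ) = 1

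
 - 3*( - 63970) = 191910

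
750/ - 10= - 75/1 =- 75.00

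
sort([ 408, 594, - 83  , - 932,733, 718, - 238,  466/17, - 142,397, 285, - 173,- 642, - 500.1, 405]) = [ - 932, - 642, - 500.1, - 238, - 173, -142, - 83,466/17, 285,397,405, 408, 594,718,733]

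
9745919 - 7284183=2461736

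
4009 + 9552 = 13561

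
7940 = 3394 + 4546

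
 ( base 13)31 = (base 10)40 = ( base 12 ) 34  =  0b101000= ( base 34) 16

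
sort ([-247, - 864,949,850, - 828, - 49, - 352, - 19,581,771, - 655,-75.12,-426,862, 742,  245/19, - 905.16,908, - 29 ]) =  [ - 905.16, - 864 , - 828, - 655,- 426, - 352, - 247, - 75.12  , - 49,-29, - 19, 245/19,581,742,771,850, 862,908,949] 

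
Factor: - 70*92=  - 2^3*5^1*7^1*23^1 = - 6440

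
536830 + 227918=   764748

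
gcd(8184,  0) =8184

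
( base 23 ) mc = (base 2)1000000110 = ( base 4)20012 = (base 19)185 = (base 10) 518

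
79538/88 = 39769/44 = 903.84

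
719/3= 239 + 2/3 = 239.67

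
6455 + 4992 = 11447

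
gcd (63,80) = 1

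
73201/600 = 122 +1/600  =  122.00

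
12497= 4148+8349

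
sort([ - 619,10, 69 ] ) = [-619,10, 69]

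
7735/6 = 7735/6 = 1289.17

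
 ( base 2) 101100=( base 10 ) 44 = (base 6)112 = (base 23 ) 1L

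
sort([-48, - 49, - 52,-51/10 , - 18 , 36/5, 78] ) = [  -  52, - 49, - 48, - 18 , - 51/10, 36/5 , 78 ] 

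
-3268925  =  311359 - 3580284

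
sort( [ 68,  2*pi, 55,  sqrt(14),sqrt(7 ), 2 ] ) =[ 2,  sqrt(7),  sqrt(14 ), 2 *pi, 55,68]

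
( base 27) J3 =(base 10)516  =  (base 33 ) fl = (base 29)hn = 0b1000000100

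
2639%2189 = 450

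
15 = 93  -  78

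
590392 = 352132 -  - 238260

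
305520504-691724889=-386204385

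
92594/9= 92594/9= 10288.22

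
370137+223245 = 593382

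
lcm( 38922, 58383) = 116766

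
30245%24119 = 6126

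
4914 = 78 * 63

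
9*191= 1719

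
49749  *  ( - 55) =-2736195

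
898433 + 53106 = 951539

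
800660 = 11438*70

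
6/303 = 2/101 = 0.02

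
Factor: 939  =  3^1*313^1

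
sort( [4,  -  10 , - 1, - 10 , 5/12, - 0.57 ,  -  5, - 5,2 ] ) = [  -  10, - 10, - 5, - 5, - 1, - 0.57,5/12, 2,  4]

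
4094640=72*56870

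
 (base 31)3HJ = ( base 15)1039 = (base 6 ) 23513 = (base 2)110101100101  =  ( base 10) 3429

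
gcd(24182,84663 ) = 1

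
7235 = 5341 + 1894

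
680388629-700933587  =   - 20544958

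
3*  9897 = 29691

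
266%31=18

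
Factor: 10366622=2^1 * 7^1*740473^1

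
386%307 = 79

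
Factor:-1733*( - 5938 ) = 10290554 = 2^1*1733^1*2969^1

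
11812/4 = 2953  =  2953.00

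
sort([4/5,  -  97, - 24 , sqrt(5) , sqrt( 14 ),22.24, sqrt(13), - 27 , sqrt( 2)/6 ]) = [ - 97,-27, - 24, sqrt ( 2)/6,4/5, sqrt( 5) , sqrt( 13) , sqrt( 14), 22.24]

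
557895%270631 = 16633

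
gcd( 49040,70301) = 1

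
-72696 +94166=21470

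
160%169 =160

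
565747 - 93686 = 472061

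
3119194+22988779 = 26107973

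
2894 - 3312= - 418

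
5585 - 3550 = 2035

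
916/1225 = 916/1225 = 0.75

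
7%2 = 1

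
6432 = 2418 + 4014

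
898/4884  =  449/2442=0.18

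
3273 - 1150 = 2123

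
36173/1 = 36173 = 36173.00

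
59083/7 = 59083/7 = 8440.43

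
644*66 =42504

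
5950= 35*170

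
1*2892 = 2892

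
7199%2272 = 383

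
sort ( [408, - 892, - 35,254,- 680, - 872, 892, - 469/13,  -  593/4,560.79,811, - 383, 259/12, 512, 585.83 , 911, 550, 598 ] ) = [ - 892, - 872, - 680, -383, - 593/4, - 469/13,- 35, 259/12, 254,  408, 512, 550, 560.79, 585.83, 598,811,892, 911] 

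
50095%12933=11296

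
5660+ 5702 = 11362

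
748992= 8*93624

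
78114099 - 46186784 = 31927315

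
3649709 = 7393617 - 3743908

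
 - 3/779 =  - 1 + 776/779 = - 0.00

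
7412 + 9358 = 16770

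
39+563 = 602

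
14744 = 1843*8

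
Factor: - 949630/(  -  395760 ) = 979/408 = 2^( - 3 ) * 3^( - 1 )*11^1*17^( - 1)*89^1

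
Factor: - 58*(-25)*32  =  2^6*5^2*29^1 = 46400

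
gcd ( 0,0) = 0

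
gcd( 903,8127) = 903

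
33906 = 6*5651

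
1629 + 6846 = 8475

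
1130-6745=-5615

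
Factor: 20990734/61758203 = 2^1*13^(  -  1)*4750631^( - 1 )*10495367^1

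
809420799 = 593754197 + 215666602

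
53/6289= 53/6289 = 0.01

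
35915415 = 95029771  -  59114356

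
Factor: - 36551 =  -36551^1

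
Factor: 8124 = 2^2*3^1* 677^1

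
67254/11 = 6114=6114.00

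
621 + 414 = 1035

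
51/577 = 51/577 = 0.09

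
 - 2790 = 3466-6256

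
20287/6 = 20287/6 = 3381.17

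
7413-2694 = 4719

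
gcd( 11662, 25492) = 2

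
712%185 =157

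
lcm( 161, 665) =15295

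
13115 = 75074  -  61959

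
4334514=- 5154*( - 841 ) 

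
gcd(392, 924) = 28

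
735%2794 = 735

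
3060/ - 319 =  - 3060/319 = -9.59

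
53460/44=1215 = 1215.00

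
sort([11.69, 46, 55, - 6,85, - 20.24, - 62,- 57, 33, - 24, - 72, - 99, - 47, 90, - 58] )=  [ - 99, -72,-62,  -  58, - 57 , - 47, - 24, - 20.24, - 6, 11.69,33, 46, 55,  85, 90 ]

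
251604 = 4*62901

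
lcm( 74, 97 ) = 7178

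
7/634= 7/634 =0.01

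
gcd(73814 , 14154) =2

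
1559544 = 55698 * 28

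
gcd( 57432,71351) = 1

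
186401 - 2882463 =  - 2696062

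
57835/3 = 19278+1/3=19278.33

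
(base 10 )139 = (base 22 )67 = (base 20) 6J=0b10001011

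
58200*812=47258400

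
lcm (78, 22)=858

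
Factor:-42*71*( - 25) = 74550 = 2^1*3^1*5^2 * 7^1*71^1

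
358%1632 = 358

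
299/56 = 299/56  =  5.34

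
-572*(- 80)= 45760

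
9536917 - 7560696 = 1976221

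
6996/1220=5+224/305 = 5.73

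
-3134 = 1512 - 4646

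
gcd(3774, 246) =6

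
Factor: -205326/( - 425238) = 3^1*61^1*379^( - 1) =183/379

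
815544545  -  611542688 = 204001857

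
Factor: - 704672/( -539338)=352336/269669 = 2^4*19^2 * 31^( -1 )*61^1*8699^( - 1 )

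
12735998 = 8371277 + 4364721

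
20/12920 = 1/646=0.00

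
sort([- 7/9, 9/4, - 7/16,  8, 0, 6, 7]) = [  -  7/9,-7/16,  0,9/4 , 6,7,  8 ]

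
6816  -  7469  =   - 653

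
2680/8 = 335 = 335.00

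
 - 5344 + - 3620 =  - 8964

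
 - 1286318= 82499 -1368817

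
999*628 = 627372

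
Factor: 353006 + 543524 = 2^1*5^1 * 89653^1 = 896530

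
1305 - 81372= -80067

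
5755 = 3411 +2344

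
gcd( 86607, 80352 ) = 9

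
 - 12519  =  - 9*1391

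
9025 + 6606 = 15631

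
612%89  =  78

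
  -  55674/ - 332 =167 + 115/166  =  167.69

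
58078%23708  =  10662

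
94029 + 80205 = 174234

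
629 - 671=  - 42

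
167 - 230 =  - 63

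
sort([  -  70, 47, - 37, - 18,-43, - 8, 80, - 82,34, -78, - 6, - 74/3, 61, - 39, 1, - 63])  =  [ - 82,-78, - 70 , - 63, -43, - 39,-37, - 74/3, - 18, - 8, - 6,  1, 34, 47,61,80 ] 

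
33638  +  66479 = 100117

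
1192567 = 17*70151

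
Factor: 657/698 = 2^( - 1) * 3^2*73^1*349^( - 1 )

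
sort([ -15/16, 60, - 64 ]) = [-64, - 15/16, 60]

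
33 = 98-65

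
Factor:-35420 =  - 2^2 * 5^1 * 7^1*11^1*23^1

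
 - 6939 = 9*(-771)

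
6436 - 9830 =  - 3394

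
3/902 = 3/902 = 0.00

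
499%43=26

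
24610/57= 431 + 43/57= 431.75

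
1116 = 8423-7307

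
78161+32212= 110373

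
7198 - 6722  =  476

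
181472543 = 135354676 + 46117867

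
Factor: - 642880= - 2^6*5^1*7^2*41^1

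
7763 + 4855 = 12618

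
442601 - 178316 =264285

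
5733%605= 288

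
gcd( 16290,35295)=2715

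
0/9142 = 0 = 0.00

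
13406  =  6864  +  6542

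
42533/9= 4725 + 8/9 = 4725.89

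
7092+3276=10368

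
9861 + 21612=31473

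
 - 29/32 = - 29/32 = -0.91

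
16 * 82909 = 1326544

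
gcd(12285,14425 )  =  5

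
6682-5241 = 1441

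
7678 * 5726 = 43964228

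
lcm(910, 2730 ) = 2730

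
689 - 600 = 89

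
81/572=81/572 = 0.14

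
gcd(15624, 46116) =252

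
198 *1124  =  222552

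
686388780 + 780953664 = 1467342444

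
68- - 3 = 71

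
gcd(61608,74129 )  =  1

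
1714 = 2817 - 1103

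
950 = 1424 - 474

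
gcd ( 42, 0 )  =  42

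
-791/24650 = -791/24650 =-  0.03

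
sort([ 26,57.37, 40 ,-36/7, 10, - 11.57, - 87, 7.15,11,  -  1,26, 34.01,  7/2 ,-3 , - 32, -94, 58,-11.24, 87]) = [ - 94, - 87, - 32,-11.57,-11.24,-36/7, - 3,  -  1,7/2,7.15,10,11,26,26,34.01,40,57.37 , 58,87] 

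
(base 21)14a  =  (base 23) 106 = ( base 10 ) 535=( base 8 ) 1027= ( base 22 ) 127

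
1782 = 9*198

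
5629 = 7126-1497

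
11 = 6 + 5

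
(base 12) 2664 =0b1000100101100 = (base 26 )6D2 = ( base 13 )2002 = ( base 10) 4396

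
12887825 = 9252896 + 3634929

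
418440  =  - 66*( - 6340 ) 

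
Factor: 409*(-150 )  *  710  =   - 43558500 = -  2^2*3^1 * 5^3*71^1  *409^1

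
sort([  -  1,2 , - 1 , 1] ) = [ - 1, - 1,1,2] 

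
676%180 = 136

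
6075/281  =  21 + 174/281 =21.62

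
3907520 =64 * 61055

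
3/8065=3/8065 =0.00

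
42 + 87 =129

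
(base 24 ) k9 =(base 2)111101001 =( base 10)489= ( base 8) 751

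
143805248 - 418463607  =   - 274658359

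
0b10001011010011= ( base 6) 105135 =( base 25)E6F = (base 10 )8915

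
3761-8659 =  - 4898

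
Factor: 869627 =11^2*7187^1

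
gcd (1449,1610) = 161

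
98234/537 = 98234/537 = 182.93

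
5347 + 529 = 5876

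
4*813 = 3252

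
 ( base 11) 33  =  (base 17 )22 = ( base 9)40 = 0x24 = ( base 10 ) 36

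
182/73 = 2 + 36/73 = 2.49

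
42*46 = 1932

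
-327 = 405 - 732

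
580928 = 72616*8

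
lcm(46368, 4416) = 92736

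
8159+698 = 8857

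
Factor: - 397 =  - 397^1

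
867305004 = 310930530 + 556374474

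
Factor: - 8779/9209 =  - 8779^1*9209^( - 1)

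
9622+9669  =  19291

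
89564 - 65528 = 24036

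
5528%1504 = 1016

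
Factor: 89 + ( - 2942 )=- 3^2* 317^1=   -2853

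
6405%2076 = 177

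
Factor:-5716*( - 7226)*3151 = 2^3*23^1 * 137^1*1429^1*3613^1= 130148324216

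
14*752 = 10528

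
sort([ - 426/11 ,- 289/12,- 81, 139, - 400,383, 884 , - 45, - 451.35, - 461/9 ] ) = [ - 451.35,-400, - 81, - 461/9,-45, -426/11,-289/12,139 , 383, 884]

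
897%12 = 9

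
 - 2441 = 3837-6278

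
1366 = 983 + 383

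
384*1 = 384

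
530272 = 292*1816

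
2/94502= 1/47251 = 0.00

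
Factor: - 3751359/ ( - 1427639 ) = 3^1 * 499^( - 1)*2861^ (  -  1)*1250453^1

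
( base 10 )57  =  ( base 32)1p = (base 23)2B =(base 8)71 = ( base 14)41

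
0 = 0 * 66555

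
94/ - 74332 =  -  47/37166 = - 0.00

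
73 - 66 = 7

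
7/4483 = 7/4483 = 0.00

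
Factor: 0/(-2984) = 0= 0^1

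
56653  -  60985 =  - 4332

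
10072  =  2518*4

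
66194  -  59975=6219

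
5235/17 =307 + 16/17=307.94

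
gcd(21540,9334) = 718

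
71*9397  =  667187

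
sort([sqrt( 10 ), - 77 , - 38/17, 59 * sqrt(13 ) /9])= [ - 77,- 38/17,sqrt ( 10), 59*sqrt ( 13 ) /9]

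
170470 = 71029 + 99441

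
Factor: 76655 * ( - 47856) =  - 3668401680 =-2^4*3^1*5^1*997^1*15331^1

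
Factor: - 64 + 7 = -57 =- 3^1*19^1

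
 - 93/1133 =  -1 + 1040/1133 =-0.08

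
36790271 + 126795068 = 163585339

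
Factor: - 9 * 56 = -504 =-  2^3*3^2 *7^1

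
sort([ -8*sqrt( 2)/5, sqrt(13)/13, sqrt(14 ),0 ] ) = [ -8 * sqrt (2)/5,0, sqrt(13)/13,sqrt( 14)] 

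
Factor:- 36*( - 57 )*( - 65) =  - 133380 = - 2^2*3^3*5^1*13^1*19^1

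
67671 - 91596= - 23925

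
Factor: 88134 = 2^1*3^1 * 37^1*397^1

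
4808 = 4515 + 293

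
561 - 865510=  - 864949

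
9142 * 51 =466242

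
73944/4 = 18486 = 18486.00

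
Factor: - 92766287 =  - 1031^1*89977^1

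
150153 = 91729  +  58424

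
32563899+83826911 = 116390810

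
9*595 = 5355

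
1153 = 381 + 772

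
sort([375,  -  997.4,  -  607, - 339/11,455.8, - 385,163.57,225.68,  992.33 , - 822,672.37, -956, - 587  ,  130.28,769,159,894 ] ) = [ - 997.4, - 956, - 822, - 607,  -  587, - 385 , - 339/11,130.28,159, 163.57,225.68, 375, 455.8,672.37,  769, 894, 992.33 ]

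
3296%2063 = 1233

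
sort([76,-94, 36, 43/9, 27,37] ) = [ - 94, 43/9,27,  36, 37, 76 ] 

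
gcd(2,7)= 1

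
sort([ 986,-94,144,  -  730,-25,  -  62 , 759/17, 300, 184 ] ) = [-730, - 94, - 62, - 25, 759/17, 144,  184, 300,986] 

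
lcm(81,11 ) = 891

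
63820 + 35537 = 99357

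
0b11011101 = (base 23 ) 9E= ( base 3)22012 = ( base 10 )221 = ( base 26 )8d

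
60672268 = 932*65099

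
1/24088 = 1/24088 = 0.00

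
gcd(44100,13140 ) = 180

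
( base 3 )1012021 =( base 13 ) 520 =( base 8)1547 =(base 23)1EK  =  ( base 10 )871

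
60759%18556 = 5091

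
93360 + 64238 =157598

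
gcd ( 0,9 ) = 9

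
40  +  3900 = 3940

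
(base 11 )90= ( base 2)1100011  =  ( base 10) 99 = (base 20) 4j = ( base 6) 243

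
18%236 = 18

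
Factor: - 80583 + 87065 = 6482 = 2^1*7^1*463^1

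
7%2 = 1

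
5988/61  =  98+10/61 = 98.16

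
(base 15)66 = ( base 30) 36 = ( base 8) 140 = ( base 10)96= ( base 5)341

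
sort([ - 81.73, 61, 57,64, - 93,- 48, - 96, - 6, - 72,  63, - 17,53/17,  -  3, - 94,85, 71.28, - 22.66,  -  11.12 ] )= [-96, - 94, - 93, - 81.73, - 72, - 48, - 22.66, - 17, - 11.12, - 6, - 3,53/17,57, 61,63,64,71.28, 85]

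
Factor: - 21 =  -3^1*7^1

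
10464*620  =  6487680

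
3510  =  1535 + 1975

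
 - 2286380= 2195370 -4481750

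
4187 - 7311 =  - 3124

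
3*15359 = 46077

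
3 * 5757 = 17271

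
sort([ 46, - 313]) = [- 313,46] 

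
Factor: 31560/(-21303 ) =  - 40/27 = - 2^3* 3^( - 3)*5^1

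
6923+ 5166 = 12089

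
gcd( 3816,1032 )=24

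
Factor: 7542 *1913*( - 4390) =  - 2^2*3^2*5^1*419^1*439^1* 1913^1 =-63338243940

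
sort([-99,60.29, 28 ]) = [ - 99,28,  60.29]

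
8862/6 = 1477 = 1477.00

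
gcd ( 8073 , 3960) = 9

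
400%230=170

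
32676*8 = 261408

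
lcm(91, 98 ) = 1274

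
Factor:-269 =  - 269^1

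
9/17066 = 9/17066 = 0.00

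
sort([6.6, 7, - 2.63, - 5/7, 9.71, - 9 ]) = [ - 9,- 2.63,-5/7,6.6, 7,  9.71]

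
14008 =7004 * 2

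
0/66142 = 0 = 0.00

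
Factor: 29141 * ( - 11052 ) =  - 2^2*3^2* 7^1 *23^1*181^1*307^1   =  - 322066332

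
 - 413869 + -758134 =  - 1172003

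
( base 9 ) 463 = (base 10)381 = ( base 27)e3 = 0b101111101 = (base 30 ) cl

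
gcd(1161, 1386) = 9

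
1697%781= 135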